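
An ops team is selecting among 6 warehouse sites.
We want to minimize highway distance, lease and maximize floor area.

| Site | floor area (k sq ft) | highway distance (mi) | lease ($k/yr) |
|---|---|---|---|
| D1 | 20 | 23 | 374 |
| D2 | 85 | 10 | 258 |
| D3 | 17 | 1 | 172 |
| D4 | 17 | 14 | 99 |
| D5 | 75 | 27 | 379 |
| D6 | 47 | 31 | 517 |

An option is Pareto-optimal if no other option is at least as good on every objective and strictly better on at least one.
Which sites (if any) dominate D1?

D2: floor area 85≥20, highway distance 10≤23, lease 258≤374 — dominates D1.
Others (D3, D4, D5, D6) are each worse than D1 on at least one objective.

D2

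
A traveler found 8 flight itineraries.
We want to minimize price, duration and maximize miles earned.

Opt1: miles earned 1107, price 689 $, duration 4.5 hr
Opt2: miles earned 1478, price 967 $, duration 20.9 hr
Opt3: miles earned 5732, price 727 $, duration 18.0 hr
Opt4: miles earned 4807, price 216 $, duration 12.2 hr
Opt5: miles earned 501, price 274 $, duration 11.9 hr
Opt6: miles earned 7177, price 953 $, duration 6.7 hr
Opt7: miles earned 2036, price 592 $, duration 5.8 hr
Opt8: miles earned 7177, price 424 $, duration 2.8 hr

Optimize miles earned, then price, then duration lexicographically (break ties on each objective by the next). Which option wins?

First maximize miles earned: best is 7177, kept {Opt6, Opt8}.
Then minimize price: best is 424, kept {Opt8}.

Opt8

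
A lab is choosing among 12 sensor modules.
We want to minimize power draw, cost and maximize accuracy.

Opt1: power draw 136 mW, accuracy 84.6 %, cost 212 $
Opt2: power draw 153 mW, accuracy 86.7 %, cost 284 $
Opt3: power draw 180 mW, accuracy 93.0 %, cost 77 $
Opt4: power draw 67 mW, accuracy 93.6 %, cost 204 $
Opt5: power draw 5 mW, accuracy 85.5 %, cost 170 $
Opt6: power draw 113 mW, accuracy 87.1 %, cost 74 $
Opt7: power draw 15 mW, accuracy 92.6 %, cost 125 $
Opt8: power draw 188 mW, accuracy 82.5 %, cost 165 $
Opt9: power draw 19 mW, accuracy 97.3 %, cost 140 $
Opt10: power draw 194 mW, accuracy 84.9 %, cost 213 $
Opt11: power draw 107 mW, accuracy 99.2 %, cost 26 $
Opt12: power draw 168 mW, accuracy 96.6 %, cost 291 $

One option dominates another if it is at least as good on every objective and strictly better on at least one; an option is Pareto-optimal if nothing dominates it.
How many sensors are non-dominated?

Opt1: dominated by Opt4 (power draw 67≤136, accuracy 93.6≥84.6, cost 204≤212).
Opt2: dominated by Opt4 (power draw 67≤153, accuracy 93.6≥86.7, cost 204≤284).
Opt3: dominated by Opt11 (power draw 107≤180, accuracy 99.2≥93.0, cost 26≤77).
Opt4: dominated by Opt9 (power draw 19≤67, accuracy 97.3≥93.6, cost 140≤204).
Opt5: not dominated (best power draw).
Opt6: dominated by Opt11 (power draw 107≤113, accuracy 99.2≥87.1, cost 26≤74).
Opt7: not dominated.
Opt8: dominated by Opt3 (power draw 180≤188, accuracy 93.0≥82.5, cost 77≤165).
Opt9: not dominated.
Opt10: dominated by Opt3 (power draw 180≤194, accuracy 93.0≥84.9, cost 77≤213).
Opt11: not dominated (best accuracy).
Opt12: dominated by Opt9 (power draw 19≤168, accuracy 97.3≥96.6, cost 140≤291).
Pareto-optimal: Opt5, Opt7, Opt9, Opt11 → 4.

4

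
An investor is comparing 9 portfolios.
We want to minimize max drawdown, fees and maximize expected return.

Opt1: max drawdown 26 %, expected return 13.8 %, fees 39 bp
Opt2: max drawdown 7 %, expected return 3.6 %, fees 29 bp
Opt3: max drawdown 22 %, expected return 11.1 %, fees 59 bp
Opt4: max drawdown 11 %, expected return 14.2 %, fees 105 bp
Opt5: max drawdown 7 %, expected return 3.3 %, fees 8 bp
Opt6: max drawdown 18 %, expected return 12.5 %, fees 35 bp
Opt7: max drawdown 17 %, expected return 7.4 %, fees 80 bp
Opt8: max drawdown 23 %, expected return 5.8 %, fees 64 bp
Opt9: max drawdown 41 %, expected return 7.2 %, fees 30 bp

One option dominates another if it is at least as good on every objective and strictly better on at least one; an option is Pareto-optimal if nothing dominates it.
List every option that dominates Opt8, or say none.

Opt3: max drawdown 22≤23, expected return 11.1≥5.8, fees 59≤64 — dominates Opt8.
Opt6: max drawdown 18≤23, expected return 12.5≥5.8, fees 35≤64 — dominates Opt8.
Others (Opt1, Opt2, Opt4, Opt5, Opt7, Opt9) are each worse than Opt8 on at least one objective.

Opt3, Opt6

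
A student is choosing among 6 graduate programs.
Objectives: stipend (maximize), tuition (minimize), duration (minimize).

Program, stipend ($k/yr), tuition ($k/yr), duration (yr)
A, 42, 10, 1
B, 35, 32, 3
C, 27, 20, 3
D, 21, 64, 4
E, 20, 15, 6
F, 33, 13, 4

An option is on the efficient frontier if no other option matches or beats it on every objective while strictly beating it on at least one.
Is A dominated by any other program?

B: worse on stipend (35 vs 42).
C: worse on stipend (27 vs 42).
D: worse on stipend (21 vs 42).
E: worse on stipend (20 vs 42).
F: worse on stipend (33 vs 42).
No option is at least as good as A on every objective and strictly better on one.

No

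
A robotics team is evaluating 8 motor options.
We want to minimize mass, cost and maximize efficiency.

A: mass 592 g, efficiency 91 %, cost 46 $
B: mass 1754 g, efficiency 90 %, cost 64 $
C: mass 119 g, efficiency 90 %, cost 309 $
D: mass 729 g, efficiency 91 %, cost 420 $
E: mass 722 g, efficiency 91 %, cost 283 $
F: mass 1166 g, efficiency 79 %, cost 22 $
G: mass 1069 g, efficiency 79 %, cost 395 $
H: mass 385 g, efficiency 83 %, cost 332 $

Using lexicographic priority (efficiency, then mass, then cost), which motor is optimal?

First maximize efficiency: best is 91, kept {A, D, E}.
Then minimize mass: best is 592, kept {A}.

A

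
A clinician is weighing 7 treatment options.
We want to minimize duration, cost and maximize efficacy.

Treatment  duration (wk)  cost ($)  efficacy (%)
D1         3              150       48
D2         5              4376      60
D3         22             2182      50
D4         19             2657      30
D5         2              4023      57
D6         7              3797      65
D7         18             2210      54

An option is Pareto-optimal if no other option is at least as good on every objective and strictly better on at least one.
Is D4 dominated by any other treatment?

Yes

D1 vs D4: duration 3≤19, cost 150≤2657, efficacy 48≥30 — D1 is at least as good on every objective and strictly better on at least one, so D1 dominates D4.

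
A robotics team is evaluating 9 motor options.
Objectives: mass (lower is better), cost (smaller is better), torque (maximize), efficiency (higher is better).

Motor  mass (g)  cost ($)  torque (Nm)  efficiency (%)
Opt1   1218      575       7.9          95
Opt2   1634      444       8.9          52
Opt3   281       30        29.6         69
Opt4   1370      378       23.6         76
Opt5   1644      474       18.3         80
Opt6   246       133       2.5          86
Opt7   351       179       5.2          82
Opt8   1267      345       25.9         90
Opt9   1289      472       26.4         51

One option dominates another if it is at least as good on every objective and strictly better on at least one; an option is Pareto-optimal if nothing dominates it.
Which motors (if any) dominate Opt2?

Opt3, Opt4, Opt8

Opt3: mass 281≤1634, cost 30≤444, torque 29.6≥8.9, efficiency 69≥52 — dominates Opt2.
Opt4: mass 1370≤1634, cost 378≤444, torque 23.6≥8.9, efficiency 76≥52 — dominates Opt2.
Opt8: mass 1267≤1634, cost 345≤444, torque 25.9≥8.9, efficiency 90≥52 — dominates Opt2.
Others (Opt1, Opt5, Opt6, Opt7, Opt9) are each worse than Opt2 on at least one objective.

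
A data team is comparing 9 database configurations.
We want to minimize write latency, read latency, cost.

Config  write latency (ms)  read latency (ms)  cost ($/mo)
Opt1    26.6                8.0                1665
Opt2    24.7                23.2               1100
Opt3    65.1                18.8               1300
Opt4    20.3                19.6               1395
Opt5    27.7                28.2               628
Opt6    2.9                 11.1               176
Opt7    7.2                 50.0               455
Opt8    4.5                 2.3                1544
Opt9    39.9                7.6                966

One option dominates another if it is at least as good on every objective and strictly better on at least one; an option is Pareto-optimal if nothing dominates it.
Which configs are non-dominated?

Opt1: dominated by Opt8 (write latency 4.5≤26.6, read latency 2.3≤8.0, cost 1544≤1665).
Opt2: dominated by Opt6 (write latency 2.9≤24.7, read latency 11.1≤23.2, cost 176≤1100).
Opt3: dominated by Opt6 (write latency 2.9≤65.1, read latency 11.1≤18.8, cost 176≤1300).
Opt4: dominated by Opt6 (write latency 2.9≤20.3, read latency 11.1≤19.6, cost 176≤1395).
Opt5: dominated by Opt6 (write latency 2.9≤27.7, read latency 11.1≤28.2, cost 176≤628).
Opt6: not dominated (best write latency).
Opt7: dominated by Opt6 (write latency 2.9≤7.2, read latency 11.1≤50.0, cost 176≤455).
Opt8: not dominated (best read latency).
Opt9: not dominated.

Opt6, Opt8, Opt9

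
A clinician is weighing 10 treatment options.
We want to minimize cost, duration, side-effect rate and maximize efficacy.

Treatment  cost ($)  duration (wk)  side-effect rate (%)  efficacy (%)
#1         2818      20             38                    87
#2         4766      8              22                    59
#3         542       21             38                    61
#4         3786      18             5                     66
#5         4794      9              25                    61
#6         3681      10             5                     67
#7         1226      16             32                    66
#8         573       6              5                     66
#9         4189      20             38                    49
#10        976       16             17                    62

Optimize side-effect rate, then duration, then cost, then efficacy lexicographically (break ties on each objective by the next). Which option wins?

#8

First minimize side-effect rate: best is 5, kept {#4, #6, #8}.
Then minimize duration: best is 6, kept {#8}.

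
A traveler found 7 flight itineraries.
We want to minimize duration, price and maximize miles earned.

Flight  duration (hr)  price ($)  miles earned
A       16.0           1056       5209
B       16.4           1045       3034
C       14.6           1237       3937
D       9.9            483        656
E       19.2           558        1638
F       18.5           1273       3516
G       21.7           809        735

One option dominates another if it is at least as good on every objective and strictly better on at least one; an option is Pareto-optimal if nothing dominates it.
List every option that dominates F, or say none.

A: duration 16.0≤18.5, price 1056≤1273, miles earned 5209≥3516 — dominates F.
C: duration 14.6≤18.5, price 1237≤1273, miles earned 3937≥3516 — dominates F.
Others (B, D, E, G) are each worse than F on at least one objective.

A, C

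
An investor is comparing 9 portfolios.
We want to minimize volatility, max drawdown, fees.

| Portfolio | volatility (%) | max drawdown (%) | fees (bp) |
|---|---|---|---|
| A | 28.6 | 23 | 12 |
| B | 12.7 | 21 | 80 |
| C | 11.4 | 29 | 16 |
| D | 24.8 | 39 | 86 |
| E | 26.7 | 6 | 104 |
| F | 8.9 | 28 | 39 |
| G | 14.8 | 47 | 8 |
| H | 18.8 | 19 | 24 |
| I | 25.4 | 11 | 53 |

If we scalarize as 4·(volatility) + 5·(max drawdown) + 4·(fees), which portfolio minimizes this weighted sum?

C

A: 4·28.6 + 5·23 + 4·12 = 277.4
B: 4·12.7 + 5·21 + 4·80 = 475.8
C: 4·11.4 + 5·29 + 4·16 = 254.6
D: 4·24.8 + 5·39 + 4·86 = 638.2
E: 4·26.7 + 5·6 + 4·104 = 552.8
F: 4·8.9 + 5·28 + 4·39 = 331.6
G: 4·14.8 + 5·47 + 4·8 = 326.2
H: 4·18.8 + 5·19 + 4·24 = 266.2
I: 4·25.4 + 5·11 + 4·53 = 368.6
Lowest: C at 254.6.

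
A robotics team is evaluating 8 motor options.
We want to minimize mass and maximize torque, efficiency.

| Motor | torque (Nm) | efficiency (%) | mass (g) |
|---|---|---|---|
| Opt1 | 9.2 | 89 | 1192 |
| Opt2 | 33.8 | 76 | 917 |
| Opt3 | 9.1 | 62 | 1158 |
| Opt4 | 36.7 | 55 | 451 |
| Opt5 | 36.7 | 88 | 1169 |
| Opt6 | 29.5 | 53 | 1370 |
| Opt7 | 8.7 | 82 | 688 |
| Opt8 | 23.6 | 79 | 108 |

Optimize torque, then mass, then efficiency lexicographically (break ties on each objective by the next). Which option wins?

Opt4

First maximize torque: best is 36.7, kept {Opt4, Opt5}.
Then minimize mass: best is 451, kept {Opt4}.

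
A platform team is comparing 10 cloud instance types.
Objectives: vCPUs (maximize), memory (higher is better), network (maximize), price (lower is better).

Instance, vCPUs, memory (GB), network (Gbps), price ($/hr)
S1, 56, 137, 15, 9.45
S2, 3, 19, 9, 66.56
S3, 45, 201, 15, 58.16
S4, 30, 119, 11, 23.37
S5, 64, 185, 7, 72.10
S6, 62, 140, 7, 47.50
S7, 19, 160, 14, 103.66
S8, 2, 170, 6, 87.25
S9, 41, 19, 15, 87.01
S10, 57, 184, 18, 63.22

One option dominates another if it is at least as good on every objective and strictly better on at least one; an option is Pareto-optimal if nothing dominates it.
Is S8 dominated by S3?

Yes

S3 vs S8: vCPUs 45≥2, memory 201≥170, network 15≥6, price 58.16≤87.25 — S3 is at least as good on every objective with at least one strict improvement.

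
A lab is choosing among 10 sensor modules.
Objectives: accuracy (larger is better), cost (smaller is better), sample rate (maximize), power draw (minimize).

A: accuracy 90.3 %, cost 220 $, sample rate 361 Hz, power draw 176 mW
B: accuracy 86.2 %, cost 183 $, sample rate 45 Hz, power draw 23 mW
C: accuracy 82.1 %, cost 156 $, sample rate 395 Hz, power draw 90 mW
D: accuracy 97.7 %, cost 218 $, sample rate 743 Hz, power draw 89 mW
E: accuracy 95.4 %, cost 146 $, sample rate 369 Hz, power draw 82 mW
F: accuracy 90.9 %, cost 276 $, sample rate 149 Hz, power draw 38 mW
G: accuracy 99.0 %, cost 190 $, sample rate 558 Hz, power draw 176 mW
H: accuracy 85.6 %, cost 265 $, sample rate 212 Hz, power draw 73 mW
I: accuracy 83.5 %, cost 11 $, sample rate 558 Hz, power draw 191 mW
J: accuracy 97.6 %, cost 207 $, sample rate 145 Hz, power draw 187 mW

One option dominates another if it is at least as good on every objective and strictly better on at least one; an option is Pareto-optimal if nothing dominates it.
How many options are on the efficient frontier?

8

A: dominated by D (accuracy 97.7≥90.3, cost 218≤220, sample rate 743≥361, power draw 89≤176).
B: not dominated (best power draw).
C: not dominated.
D: not dominated (best sample rate).
E: not dominated.
F: not dominated.
G: not dominated (best accuracy).
H: not dominated.
I: not dominated (best cost).
J: dominated by G (accuracy 99.0≥97.6, cost 190≤207, sample rate 558≥145, power draw 176≤187).
Pareto-optimal: B, C, D, E, F, G, H, I → 8.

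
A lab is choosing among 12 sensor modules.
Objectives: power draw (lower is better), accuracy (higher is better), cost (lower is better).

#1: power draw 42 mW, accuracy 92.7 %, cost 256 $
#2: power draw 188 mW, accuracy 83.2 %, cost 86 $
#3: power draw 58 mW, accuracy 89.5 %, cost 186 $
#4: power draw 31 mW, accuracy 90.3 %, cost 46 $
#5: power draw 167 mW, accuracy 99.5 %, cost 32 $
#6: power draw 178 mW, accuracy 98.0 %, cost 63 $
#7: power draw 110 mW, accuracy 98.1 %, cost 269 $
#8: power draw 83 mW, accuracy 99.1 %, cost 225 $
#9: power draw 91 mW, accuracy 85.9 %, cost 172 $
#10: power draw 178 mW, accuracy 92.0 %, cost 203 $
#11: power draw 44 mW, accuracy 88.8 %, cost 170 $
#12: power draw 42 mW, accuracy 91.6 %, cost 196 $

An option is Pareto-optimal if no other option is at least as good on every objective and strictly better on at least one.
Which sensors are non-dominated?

#1: not dominated.
#2: dominated by #4 (power draw 31≤188, accuracy 90.3≥83.2, cost 46≤86).
#3: dominated by #4 (power draw 31≤58, accuracy 90.3≥89.5, cost 46≤186).
#4: not dominated (best power draw).
#5: not dominated (best accuracy).
#6: dominated by #5 (power draw 167≤178, accuracy 99.5≥98.0, cost 32≤63).
#7: dominated by #8 (power draw 83≤110, accuracy 99.1≥98.1, cost 225≤269).
#8: not dominated.
#9: dominated by #4 (power draw 31≤91, accuracy 90.3≥85.9, cost 46≤172).
#10: dominated by #5 (power draw 167≤178, accuracy 99.5≥92.0, cost 32≤203).
#11: dominated by #4 (power draw 31≤44, accuracy 90.3≥88.8, cost 46≤170).
#12: not dominated.

#1, #4, #5, #8, #12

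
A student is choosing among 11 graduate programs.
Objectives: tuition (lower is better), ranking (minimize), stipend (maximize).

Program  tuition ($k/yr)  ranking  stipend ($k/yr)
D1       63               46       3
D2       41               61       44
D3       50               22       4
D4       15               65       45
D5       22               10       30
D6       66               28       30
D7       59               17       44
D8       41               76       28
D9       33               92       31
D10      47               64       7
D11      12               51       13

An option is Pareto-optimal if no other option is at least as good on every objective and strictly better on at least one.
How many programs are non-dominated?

D1: dominated by D3 (tuition 50≤63, ranking 22≤46, stipend 4≥3).
D2: not dominated.
D3: dominated by D5 (tuition 22≤50, ranking 10≤22, stipend 30≥4).
D4: not dominated (best stipend).
D5: not dominated (best ranking).
D6: dominated by D5 (tuition 22≤66, ranking 10≤28, stipend 30≥30).
D7: not dominated.
D8: dominated by D2 (tuition 41≤41, ranking 61≤76, stipend 44≥28).
D9: dominated by D4 (tuition 15≤33, ranking 65≤92, stipend 45≥31).
D10: dominated by D2 (tuition 41≤47, ranking 61≤64, stipend 44≥7).
D11: not dominated (best tuition).
Pareto-optimal: D2, D4, D5, D7, D11 → 5.

5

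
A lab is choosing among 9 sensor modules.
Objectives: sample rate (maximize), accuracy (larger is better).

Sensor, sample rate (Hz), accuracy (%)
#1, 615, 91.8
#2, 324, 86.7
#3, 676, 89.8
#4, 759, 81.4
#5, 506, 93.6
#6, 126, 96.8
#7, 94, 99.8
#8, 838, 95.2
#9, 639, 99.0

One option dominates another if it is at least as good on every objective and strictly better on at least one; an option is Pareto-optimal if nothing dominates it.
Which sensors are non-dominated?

#7, #8, #9

#1: dominated by #8 (sample rate 838≥615, accuracy 95.2≥91.8).
#2: dominated by #1 (sample rate 615≥324, accuracy 91.8≥86.7).
#3: dominated by #8 (sample rate 838≥676, accuracy 95.2≥89.8).
#4: dominated by #8 (sample rate 838≥759, accuracy 95.2≥81.4).
#5: dominated by #8 (sample rate 838≥506, accuracy 95.2≥93.6).
#6: dominated by #9 (sample rate 639≥126, accuracy 99.0≥96.8).
#7: not dominated (best accuracy).
#8: not dominated (best sample rate).
#9: not dominated.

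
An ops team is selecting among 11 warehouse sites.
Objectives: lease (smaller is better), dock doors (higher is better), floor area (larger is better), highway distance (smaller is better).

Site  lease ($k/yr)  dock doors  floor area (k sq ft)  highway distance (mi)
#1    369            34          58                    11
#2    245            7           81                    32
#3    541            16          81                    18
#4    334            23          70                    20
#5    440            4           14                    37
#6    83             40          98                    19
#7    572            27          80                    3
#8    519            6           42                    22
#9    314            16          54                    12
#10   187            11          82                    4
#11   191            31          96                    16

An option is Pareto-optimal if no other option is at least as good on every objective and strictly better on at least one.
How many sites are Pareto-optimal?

6

#1: not dominated.
#2: dominated by #6 (lease 83≤245, dock doors 40≥7, floor area 98≥81, highway distance 19≤32).
#3: dominated by #11 (lease 191≤541, dock doors 31≥16, floor area 96≥81, highway distance 16≤18).
#4: dominated by #6 (lease 83≤334, dock doors 40≥23, floor area 98≥70, highway distance 19≤20).
#5: dominated by #1 (lease 369≤440, dock doors 34≥4, floor area 58≥14, highway distance 11≤37).
#6: not dominated (best lease).
#7: not dominated (best highway distance).
#8: dominated by #1 (lease 369≤519, dock doors 34≥6, floor area 58≥42, highway distance 11≤22).
#9: not dominated.
#10: not dominated.
#11: not dominated.
Pareto-optimal: #1, #6, #7, #9, #10, #11 → 6.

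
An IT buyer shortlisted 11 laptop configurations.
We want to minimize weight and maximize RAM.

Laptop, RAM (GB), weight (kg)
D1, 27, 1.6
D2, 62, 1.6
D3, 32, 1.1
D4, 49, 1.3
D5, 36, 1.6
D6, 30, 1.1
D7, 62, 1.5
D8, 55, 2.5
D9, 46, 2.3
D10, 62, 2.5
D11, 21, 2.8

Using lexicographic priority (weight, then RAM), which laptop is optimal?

First minimize weight: best is 1.1, kept {D3, D6}.
Then maximize RAM: best is 32, kept {D3}.

D3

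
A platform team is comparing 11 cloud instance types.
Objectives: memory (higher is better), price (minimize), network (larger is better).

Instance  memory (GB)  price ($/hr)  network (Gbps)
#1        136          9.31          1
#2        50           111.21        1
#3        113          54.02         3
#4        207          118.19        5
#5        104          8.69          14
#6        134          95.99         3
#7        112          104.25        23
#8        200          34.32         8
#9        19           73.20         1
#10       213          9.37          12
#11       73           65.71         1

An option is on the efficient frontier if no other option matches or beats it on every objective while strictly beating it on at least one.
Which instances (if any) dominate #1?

none

#2: worse on memory (50 vs 136).
#3: worse on memory (113 vs 136).
#4: worse on price (118.19 vs 9.31).
#5: worse on memory (104 vs 136).
#6: worse on memory (134 vs 136).
#7: worse on memory (112 vs 136).
#8: worse on price (34.32 vs 9.31).
#9: worse on memory (19 vs 136).
#10: worse on price (9.37 vs 9.31).
#11: worse on memory (73 vs 136).
No option dominates #1.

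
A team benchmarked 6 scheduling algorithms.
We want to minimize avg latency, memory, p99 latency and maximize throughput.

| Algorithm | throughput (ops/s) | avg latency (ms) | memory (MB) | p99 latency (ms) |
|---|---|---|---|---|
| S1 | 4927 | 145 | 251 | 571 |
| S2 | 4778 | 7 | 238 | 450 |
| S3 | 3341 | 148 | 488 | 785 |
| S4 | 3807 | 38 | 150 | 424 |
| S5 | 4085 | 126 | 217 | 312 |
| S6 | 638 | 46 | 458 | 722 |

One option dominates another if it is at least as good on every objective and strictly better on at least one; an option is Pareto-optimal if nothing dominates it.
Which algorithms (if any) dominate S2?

none

S1: worse on avg latency (145 vs 7).
S3: worse on throughput (3341 vs 4778).
S4: worse on throughput (3807 vs 4778).
S5: worse on throughput (4085 vs 4778).
S6: worse on throughput (638 vs 4778).
No option dominates S2.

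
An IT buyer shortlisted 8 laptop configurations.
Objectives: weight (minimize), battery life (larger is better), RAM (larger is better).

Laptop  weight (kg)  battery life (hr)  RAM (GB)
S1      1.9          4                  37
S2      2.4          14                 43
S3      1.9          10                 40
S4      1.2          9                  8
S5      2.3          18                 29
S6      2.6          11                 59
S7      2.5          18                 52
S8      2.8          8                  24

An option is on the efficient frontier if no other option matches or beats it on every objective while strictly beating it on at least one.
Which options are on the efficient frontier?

S1: dominated by S3 (weight 1.9≤1.9, battery life 10≥4, RAM 40≥37).
S2: not dominated.
S3: not dominated.
S4: not dominated (best weight).
S5: not dominated.
S6: not dominated (best RAM).
S7: not dominated.
S8: dominated by S2 (weight 2.4≤2.8, battery life 14≥8, RAM 43≥24).

S2, S3, S4, S5, S6, S7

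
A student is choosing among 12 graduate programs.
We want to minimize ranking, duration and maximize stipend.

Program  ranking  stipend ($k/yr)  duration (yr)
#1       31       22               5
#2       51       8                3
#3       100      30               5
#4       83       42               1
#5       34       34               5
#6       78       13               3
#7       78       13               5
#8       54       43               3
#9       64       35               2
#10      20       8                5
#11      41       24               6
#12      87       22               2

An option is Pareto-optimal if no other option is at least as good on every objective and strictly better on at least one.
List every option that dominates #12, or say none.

#4: ranking 83≤87, stipend 42≥22, duration 1≤2 — dominates #12.
#9: ranking 64≤87, stipend 35≥22, duration 2≤2 — dominates #12.
Others (#1, #2, #3, #5, #6, #7, #8, #10, #11) are each worse than #12 on at least one objective.

#4, #9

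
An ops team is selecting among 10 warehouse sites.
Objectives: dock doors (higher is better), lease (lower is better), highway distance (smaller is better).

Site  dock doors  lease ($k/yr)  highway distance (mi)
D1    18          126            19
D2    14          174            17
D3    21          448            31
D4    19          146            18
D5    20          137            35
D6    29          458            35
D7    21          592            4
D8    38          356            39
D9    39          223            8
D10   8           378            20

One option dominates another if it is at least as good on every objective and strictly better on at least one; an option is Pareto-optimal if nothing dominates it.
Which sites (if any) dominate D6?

D9

D9: dock doors 39≥29, lease 223≤458, highway distance 8≤35 — dominates D6.
Others (D1, D2, D3, D4, D5, D7, D8, D10) are each worse than D6 on at least one objective.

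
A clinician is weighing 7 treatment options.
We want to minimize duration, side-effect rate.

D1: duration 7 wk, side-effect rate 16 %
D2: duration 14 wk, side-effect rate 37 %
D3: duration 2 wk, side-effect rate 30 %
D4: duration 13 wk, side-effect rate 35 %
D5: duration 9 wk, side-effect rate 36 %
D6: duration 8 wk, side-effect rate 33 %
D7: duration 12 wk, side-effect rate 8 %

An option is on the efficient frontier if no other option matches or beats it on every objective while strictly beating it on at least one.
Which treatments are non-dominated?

D1: not dominated.
D2: dominated by D1 (duration 7≤14, side-effect rate 16≤37).
D3: not dominated (best duration).
D4: dominated by D1 (duration 7≤13, side-effect rate 16≤35).
D5: dominated by D1 (duration 7≤9, side-effect rate 16≤36).
D6: dominated by D1 (duration 7≤8, side-effect rate 16≤33).
D7: not dominated (best side-effect rate).

D1, D3, D7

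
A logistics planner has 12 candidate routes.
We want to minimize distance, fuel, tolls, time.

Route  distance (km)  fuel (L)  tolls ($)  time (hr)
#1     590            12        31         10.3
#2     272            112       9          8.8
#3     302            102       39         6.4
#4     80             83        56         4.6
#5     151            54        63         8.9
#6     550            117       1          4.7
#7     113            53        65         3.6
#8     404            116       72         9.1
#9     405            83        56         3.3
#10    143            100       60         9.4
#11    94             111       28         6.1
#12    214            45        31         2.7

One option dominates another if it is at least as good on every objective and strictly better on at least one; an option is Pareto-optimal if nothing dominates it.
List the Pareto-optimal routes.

#1: not dominated (best fuel).
#2: not dominated.
#3: dominated by #12 (distance 214≤302, fuel 45≤102, tolls 31≤39, time 2.7≤6.4).
#4: not dominated (best distance).
#5: not dominated.
#6: not dominated (best tolls).
#7: not dominated.
#8: dominated by #2 (distance 272≤404, fuel 112≤116, tolls 9≤72, time 8.8≤9.1).
#9: dominated by #12 (distance 214≤405, fuel 45≤83, tolls 31≤56, time 2.7≤3.3).
#10: dominated by #4 (distance 80≤143, fuel 83≤100, tolls 56≤60, time 4.6≤9.4).
#11: not dominated.
#12: not dominated (best time).

#1, #2, #4, #5, #6, #7, #11, #12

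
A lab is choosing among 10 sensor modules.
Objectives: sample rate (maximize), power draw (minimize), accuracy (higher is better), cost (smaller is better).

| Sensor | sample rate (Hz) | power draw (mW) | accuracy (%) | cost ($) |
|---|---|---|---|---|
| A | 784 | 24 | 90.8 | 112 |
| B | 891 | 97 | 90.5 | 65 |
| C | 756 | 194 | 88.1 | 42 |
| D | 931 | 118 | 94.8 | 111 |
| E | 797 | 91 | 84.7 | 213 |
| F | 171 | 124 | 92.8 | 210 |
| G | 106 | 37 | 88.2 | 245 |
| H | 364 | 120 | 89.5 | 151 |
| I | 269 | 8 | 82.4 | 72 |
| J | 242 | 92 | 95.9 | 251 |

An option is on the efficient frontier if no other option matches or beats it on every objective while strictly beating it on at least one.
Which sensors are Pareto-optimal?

A, B, C, D, E, I, J

A: not dominated.
B: not dominated.
C: not dominated (best cost).
D: not dominated (best sample rate).
E: not dominated.
F: dominated by D (sample rate 931≥171, power draw 118≤124, accuracy 94.8≥92.8, cost 111≤210).
G: dominated by A (sample rate 784≥106, power draw 24≤37, accuracy 90.8≥88.2, cost 112≤245).
H: dominated by A (sample rate 784≥364, power draw 24≤120, accuracy 90.8≥89.5, cost 112≤151).
I: not dominated (best power draw).
J: not dominated (best accuracy).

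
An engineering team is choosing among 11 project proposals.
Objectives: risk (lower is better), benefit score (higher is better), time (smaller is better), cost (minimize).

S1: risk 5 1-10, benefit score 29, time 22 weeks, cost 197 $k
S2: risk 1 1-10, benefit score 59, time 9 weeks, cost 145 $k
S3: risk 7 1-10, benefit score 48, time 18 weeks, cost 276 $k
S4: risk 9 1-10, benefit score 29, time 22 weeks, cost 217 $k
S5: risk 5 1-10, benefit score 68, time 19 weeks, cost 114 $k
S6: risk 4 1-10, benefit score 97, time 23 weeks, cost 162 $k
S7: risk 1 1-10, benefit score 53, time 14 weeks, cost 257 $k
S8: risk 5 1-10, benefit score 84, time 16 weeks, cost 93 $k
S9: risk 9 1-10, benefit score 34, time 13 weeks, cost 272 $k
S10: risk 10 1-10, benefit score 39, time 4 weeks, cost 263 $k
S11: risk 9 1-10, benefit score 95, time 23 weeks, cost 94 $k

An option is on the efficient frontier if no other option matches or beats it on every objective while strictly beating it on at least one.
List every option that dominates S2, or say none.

none

S1: worse on risk (5 vs 1).
S3: worse on risk (7 vs 1).
S4: worse on risk (9 vs 1).
S5: worse on risk (5 vs 1).
S6: worse on risk (4 vs 1).
S7: worse on benefit score (53 vs 59).
S8: worse on risk (5 vs 1).
S9: worse on risk (9 vs 1).
S10: worse on risk (10 vs 1).
S11: worse on risk (9 vs 1).
No option dominates S2.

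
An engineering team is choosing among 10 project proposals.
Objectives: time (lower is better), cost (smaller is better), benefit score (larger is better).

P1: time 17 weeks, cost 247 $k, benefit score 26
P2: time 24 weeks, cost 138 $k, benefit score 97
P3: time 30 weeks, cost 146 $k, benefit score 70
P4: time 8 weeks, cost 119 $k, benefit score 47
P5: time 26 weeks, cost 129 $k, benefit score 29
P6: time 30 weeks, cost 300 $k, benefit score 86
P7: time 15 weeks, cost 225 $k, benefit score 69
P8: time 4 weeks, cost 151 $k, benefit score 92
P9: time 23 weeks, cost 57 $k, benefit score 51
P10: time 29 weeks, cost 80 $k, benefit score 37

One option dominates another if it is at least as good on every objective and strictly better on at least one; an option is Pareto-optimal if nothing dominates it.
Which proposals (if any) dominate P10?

P9

P9: time 23≤29, cost 57≤80, benefit score 51≥37 — dominates P10.
Others (P1, P2, P3, P4, P5, P6, P7, P8) are each worse than P10 on at least one objective.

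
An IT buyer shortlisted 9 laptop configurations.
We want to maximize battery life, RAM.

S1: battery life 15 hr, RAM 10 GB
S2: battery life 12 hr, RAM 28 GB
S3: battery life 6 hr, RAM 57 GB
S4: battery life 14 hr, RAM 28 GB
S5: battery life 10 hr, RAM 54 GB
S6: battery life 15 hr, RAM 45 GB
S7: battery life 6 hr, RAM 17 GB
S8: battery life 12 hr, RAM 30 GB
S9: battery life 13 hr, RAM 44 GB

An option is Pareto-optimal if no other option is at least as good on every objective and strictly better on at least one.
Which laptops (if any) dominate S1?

S6

S6: battery life 15≥15, RAM 45≥10 — dominates S1.
Others (S2, S3, S4, S5, S7, S8, S9) are each worse than S1 on at least one objective.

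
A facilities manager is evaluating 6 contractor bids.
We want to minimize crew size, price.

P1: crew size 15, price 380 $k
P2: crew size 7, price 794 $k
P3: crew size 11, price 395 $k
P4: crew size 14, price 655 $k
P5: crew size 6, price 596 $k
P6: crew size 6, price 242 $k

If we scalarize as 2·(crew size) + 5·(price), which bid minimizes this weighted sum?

P1: 2·15 + 5·380 = 1930
P2: 2·7 + 5·794 = 3984
P3: 2·11 + 5·395 = 1997
P4: 2·14 + 5·655 = 3303
P5: 2·6 + 5·596 = 2992
P6: 2·6 + 5·242 = 1222
Lowest: P6 at 1222.

P6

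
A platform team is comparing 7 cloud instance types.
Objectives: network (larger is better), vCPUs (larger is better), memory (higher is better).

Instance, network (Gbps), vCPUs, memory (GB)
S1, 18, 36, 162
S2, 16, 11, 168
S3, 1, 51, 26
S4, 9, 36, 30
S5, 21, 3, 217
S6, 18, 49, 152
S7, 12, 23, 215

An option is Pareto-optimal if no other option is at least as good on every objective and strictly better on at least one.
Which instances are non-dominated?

S1: not dominated.
S2: not dominated.
S3: not dominated (best vCPUs).
S4: dominated by S1 (network 18≥9, vCPUs 36≥36, memory 162≥30).
S5: not dominated (best network).
S6: not dominated.
S7: not dominated.

S1, S2, S3, S5, S6, S7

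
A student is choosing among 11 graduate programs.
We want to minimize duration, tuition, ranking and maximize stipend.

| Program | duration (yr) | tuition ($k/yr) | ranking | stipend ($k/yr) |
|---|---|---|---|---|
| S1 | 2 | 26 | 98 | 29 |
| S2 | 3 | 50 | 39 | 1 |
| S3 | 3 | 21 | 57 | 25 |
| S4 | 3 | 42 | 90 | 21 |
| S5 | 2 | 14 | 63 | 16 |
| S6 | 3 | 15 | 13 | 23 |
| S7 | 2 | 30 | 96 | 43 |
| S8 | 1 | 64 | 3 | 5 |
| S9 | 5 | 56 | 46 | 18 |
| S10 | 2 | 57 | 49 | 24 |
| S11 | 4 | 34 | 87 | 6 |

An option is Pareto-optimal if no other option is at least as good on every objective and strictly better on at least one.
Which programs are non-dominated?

S1, S3, S5, S6, S7, S8, S10

S1: not dominated.
S2: dominated by S6 (duration 3≤3, tuition 15≤50, ranking 13≤39, stipend 23≥1).
S3: not dominated.
S4: dominated by S3 (duration 3≤3, tuition 21≤42, ranking 57≤90, stipend 25≥21).
S5: not dominated (best tuition).
S6: not dominated.
S7: not dominated (best stipend).
S8: not dominated (best duration).
S9: dominated by S6 (duration 3≤5, tuition 15≤56, ranking 13≤46, stipend 23≥18).
S10: not dominated.
S11: dominated by S3 (duration 3≤4, tuition 21≤34, ranking 57≤87, stipend 25≥6).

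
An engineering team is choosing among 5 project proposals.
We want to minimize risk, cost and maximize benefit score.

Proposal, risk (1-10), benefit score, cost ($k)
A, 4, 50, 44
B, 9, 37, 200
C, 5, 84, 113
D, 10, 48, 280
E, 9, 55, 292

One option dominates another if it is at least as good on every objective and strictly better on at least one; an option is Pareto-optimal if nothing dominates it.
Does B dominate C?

B vs C: B is worse on risk (9 vs 5), so it does not dominate C.

No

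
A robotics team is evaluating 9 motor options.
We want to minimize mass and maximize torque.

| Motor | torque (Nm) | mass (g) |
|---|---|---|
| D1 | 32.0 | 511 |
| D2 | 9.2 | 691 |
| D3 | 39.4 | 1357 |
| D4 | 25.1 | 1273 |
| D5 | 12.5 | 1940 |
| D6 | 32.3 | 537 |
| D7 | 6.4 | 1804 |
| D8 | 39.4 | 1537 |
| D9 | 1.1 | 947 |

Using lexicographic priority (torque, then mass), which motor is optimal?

D3

First maximize torque: best is 39.4, kept {D3, D8}.
Then minimize mass: best is 1357, kept {D3}.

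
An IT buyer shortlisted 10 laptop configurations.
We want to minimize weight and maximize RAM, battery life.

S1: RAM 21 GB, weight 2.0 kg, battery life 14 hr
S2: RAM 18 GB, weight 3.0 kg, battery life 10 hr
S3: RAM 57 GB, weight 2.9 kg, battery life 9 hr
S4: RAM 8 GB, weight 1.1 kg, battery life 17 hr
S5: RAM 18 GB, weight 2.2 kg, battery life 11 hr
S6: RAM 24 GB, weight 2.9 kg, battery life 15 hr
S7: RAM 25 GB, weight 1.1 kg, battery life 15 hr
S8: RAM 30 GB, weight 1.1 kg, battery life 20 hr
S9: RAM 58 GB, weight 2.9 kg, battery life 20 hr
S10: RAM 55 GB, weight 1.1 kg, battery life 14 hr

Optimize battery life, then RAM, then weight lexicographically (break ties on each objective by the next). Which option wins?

S9

First maximize battery life: best is 20, kept {S8, S9}.
Then maximize RAM: best is 58, kept {S9}.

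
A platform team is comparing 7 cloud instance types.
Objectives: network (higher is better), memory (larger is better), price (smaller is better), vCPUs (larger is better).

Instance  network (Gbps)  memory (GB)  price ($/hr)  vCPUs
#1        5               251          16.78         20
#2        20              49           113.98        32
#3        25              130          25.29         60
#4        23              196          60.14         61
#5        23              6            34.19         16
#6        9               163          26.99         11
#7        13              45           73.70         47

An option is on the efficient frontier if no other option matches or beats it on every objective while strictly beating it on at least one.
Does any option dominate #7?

Yes

#3 vs #7: network 25≥13, memory 130≥45, price 25.29≤73.70, vCPUs 60≥47 — #3 is at least as good on every objective and strictly better on at least one, so #3 dominates #7.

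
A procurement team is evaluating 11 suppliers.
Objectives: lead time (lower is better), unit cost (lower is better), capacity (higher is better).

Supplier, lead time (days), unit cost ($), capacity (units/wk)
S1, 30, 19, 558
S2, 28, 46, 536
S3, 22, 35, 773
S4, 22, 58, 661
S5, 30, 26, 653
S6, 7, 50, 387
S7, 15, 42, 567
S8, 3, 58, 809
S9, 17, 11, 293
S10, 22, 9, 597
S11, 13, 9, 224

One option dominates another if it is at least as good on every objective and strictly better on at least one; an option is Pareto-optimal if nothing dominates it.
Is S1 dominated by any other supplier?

Yes

S10 vs S1: lead time 22≤30, unit cost 9≤19, capacity 597≥558 — S10 is at least as good on every objective and strictly better on at least one, so S10 dominates S1.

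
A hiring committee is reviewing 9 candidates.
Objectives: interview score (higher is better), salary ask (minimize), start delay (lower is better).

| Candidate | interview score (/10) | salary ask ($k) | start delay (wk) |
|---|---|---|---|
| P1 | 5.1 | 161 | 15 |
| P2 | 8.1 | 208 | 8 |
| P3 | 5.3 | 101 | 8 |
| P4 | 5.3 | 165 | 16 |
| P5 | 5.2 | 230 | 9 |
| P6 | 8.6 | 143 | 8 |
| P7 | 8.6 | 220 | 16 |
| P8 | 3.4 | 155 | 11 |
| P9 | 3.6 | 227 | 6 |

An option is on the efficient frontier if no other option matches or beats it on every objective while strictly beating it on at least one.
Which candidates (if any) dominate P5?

P2, P3, P6

P2: interview score 8.1≥5.2, salary ask 208≤230, start delay 8≤9 — dominates P5.
P3: interview score 5.3≥5.2, salary ask 101≤230, start delay 8≤9 — dominates P5.
P6: interview score 8.6≥5.2, salary ask 143≤230, start delay 8≤9 — dominates P5.
Others (P1, P4, P7, P8, P9) are each worse than P5 on at least one objective.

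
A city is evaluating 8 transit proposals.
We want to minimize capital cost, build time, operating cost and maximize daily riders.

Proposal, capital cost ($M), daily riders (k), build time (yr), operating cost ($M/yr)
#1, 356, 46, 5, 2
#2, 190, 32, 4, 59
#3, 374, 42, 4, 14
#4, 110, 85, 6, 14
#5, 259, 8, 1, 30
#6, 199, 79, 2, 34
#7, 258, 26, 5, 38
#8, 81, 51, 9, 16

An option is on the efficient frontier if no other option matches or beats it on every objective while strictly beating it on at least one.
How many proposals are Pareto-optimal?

#1: not dominated (best operating cost).
#2: not dominated.
#3: not dominated.
#4: not dominated (best daily riders).
#5: not dominated (best build time).
#6: not dominated.
#7: dominated by #6 (capital cost 199≤258, daily riders 79≥26, build time 2≤5, operating cost 34≤38).
#8: not dominated (best capital cost).
Pareto-optimal: #1, #2, #3, #4, #5, #6, #8 → 7.

7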